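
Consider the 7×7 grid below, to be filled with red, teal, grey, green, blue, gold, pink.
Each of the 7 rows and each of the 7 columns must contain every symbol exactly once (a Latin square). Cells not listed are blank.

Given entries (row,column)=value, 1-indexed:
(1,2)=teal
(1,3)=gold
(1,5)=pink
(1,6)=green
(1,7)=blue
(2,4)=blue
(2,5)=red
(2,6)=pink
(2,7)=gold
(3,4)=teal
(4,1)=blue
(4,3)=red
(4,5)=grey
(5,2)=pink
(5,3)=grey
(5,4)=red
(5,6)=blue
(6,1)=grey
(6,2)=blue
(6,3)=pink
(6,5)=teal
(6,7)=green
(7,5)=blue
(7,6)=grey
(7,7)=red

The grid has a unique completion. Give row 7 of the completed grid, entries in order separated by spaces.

gold green teal pink blue grey red

Row 1, column 1: row 1 has {teal, green, blue, gold, pink} and column 1 has {grey, blue}, leaving only red.
Row 1, column 4: row 1 has {red, teal, green, blue, gold, pink} and column 4 has {red, teal, blue}, leaving only grey.
Row 5, column 7: row 5 has {red, grey, blue, pink} and column 7 has {red, green, blue, gold}, leaving only teal.
Row 4, column 7: row 4 has {red, grey, blue} and column 7 has {red, teal, green, blue, gold}, leaving only pink.
Row 3, column 7: row 3 has {teal} and column 7 has {red, teal, green, blue, gold, pink}, leaving only grey.
Row 6, column 4: row 6 has {teal, grey, green, blue, pink} and column 4 has {red, teal, grey, blue}, leaving only gold.
Row 4, column 4: row 4 has {red, grey, blue, pink} and column 4 has {red, teal, grey, blue, gold}, leaving only green.
Row 7, column 4: row 7 has {red, grey, blue} and column 4 has {red, teal, grey, green, blue, gold}, leaving only pink.
Row 4, column 2: row 4 has {red, grey, green, blue, pink} and column 2 has {teal, blue, pink}, leaving only gold.
Row 7, column 2: row 7 has {red, grey, blue, pink} and column 2 has {teal, blue, gold, pink}, leaving only green.
Row 7, column 3: row 7 has {red, grey, green, blue, pink} and column 3 has {red, grey, gold, pink}, leaving only teal.
Row 7, column 1: row 7 has {red, teal, grey, green, blue, pink} and column 1 has {red, grey, blue}, leaving only gold.
So row 7 reads: gold green teal pink blue grey red.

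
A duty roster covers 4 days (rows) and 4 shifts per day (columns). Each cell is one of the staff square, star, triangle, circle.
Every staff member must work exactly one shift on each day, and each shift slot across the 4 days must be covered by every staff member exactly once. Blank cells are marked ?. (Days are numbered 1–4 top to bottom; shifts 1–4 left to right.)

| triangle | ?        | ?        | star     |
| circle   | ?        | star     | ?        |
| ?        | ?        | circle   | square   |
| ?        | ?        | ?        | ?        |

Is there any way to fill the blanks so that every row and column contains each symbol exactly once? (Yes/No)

Yes

No day or shift among the givens repeats a symbol, and propagating forced cells runs into no contradiction.
One valid completion exists (for instance, triangle circle square star / circle square star triangle / star triangle circle square / square star triangle circle).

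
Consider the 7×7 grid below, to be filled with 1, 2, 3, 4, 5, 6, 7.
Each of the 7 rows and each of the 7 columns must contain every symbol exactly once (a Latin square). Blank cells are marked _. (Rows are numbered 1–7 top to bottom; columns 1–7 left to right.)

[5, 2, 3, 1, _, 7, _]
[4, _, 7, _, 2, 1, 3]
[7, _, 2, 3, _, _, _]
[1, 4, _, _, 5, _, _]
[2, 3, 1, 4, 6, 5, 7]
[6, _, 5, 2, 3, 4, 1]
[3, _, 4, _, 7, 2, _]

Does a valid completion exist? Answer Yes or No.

No row or column among the givens repeats a symbol, and propagating forced cells runs into no contradiction.
One valid completion exists (for instance, 5 2 3 1 4 7 6 / 4 6 7 5 2 1 3 / 7 5 2 3 1 6 4 / 1 4 6 7 5 3 2 / 2 3 1 4 6 5 7 / 6 7 5 2 3 4 1 / 3 1 4 6 7 2 5).

Yes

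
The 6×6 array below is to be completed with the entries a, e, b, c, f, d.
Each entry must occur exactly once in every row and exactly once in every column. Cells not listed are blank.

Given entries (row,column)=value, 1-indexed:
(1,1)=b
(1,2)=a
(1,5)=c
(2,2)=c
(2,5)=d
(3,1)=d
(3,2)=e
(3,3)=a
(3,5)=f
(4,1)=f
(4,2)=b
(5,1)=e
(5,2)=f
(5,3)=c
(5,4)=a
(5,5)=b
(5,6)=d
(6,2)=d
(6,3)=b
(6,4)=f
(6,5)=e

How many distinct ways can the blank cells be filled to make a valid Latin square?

4

Row 1, column 3: eliminating its row and column leaves {e, f, d}.
Row 1, column 4: eliminating its row and column leaves {e, d}.
Row 1, column 6: eliminating its row and column leaves {e, f}.
Row 2, column 1: eliminating its row and column leaves {a}.
Row 2, column 3: eliminating its row and column leaves {e, f}.
Row 2, column 4: eliminating its row and column leaves {e, b}.
Row 2, column 6: eliminating its row and column leaves {a, e, b, f}.
Row 3, column 4: eliminating its row and column leaves {b, c}.
Row 3, column 6: eliminating its row and column leaves {b, c}.
Row 4, column 3: eliminating its row and column leaves {e, d}.
Row 4, column 4: eliminating its row and column leaves {e, c, d}.
Row 4, column 5: eliminating its row and column leaves {a}.
Row 4, column 6: eliminating its row and column leaves {a, e, c}.
Row 6, column 1: eliminating its row and column leaves {a, c}.
Row 6, column 6: eliminating its row and column leaves {a, c}.
Enumerating the assignments across these blanks that avoid any row or column repeat gives 4 completions.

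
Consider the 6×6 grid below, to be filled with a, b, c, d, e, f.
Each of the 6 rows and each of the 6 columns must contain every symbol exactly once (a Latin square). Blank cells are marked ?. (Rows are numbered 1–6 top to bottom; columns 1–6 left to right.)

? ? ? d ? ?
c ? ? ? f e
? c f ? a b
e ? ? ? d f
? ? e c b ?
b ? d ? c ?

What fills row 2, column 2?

d

Row 1, column 5: row 1 has {d} and column 5 has {a, b, c, d, f}, leaving only e.
Row 3, column 1: row 3 has {a, b, c, f} and column 1 has {b, c, e}, leaving only d.
Row 3, column 4: row 3 has {a, b, c, d, f} and column 4 has {c, d}, leaving only e.
Row 6, column 6: row 6 has {b, c, d} and column 6 has {b, e, f}, leaving only a.
Row 1, column 6: row 1 has {d, e} and column 6 has {a, b, e, f}, leaving only c.
Row 5, column 6: row 5 has {b, c, e} and column 6 has {a, b, c, e, f}, leaving only d.
Row 6, column 4: row 6 has {a, b, c, d} and column 4 has {c, d, e}, leaving only f.
Row 6, column 2: row 6 has {a, b, c, d, f} and column 2 has {c}, leaving only e.
Row 2, column 2 is narrowed to {a, b, d}.
If it were a, then row 2, column 4 would be left with no valid symbol.
If it were b, then row 2, column 4 would be left with no valid symbol.
So row 2, column 2 must be d.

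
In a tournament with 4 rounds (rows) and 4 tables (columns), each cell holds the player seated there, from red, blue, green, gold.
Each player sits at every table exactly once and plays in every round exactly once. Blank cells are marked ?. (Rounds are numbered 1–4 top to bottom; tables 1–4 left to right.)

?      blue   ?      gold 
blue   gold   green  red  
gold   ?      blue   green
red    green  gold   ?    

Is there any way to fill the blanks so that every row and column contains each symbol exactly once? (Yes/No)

No round or table among the givens repeats a symbol, and propagating forced cells runs into no contradiction.
One valid completion exists (for instance, green blue red gold / blue gold green red / gold red blue green / red green gold blue).

Yes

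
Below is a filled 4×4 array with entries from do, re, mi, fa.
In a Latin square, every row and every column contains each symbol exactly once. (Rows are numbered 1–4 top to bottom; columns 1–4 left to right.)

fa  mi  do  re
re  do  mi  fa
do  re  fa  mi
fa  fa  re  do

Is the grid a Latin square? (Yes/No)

No

Column 1 contains fa twice (at rows 1 and 4), so it is not a permutation.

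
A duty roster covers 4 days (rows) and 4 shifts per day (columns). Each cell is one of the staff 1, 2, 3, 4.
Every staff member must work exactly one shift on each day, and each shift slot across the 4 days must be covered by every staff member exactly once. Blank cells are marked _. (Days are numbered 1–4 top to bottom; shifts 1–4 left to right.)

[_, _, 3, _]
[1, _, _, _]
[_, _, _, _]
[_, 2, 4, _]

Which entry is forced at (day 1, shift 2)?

Day 2, shift 3: day 2 has {1} and shift 3 has {3, 4}, leaving only 2.
Day 3, shift 3: day 3 has {} and shift 3 has {2, 3, 4}, leaving only 1.
Day 4, shift 1: day 4 has {2, 4} and shift 1 has {1}, leaving only 3.
Day 4, shift 4: day 4 has {2, 3, 4} and shift 4 has {}, leaving only 1.
Day 1, shift 2 is narrowed to {1, 4}.
If it were 4, then day 1, shift 4 would be left with no valid symbol.
So day 1, shift 2 must be 1.

1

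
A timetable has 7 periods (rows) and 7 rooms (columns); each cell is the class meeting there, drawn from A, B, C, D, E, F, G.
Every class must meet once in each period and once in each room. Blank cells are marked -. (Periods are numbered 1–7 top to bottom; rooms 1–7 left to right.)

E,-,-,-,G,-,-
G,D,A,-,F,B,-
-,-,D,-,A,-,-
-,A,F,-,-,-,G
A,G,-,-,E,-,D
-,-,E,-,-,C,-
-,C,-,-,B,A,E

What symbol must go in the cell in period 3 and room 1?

Period 2, room 7: period 2 has {A, B, D, F, G} and room 7 has {D, E, G}, leaving only C.
Period 2, room 4: period 2 has {A, B, C, D, F, G} and room 4 has {}, leaving only E.
Period 5, room 6: period 5 has {A, D, E, G} and room 6 has {A, B, C}, leaving only F.
Period 1, room 6: period 1 has {E, G} and room 6 has {A, B, C, F}, leaving only D.
Period 4, room 6: period 4 has {A, F, G} and room 6 has {A, B, C, D, F}, leaving only E.
Period 3, room 6: period 3 has {A, D} and room 6 has {A, B, C, D, E, F}, leaving only G.
Period 6, room 5: period 6 has {C, E} and room 5 has {A, B, E, F, G}, leaving only D.
Period 4, room 5: period 4 has {A, E, F, G} and room 5 has {A, B, D, E, F, G}, leaving only C.
Period 7, room 3: period 7 has {A, B, C, E} and room 3 has {A, D, E, F}, leaving only G.
Period 3, room 1 is narrowed to {B, C, F}.
If it were B, then period 5, room 4 would be left with no valid symbol.
If it were F, then period 6, room 1 would be left with no valid symbol.
So period 3, room 1 must be C.

C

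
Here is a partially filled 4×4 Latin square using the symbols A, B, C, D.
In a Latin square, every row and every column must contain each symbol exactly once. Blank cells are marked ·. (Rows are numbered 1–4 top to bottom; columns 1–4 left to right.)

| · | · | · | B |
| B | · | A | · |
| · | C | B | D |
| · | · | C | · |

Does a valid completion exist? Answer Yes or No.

No row or column among the givens repeats a symbol, and propagating forced cells runs into no contradiction.
One valid completion exists (for instance, C A D B / B D A C / A C B D / D B C A).

Yes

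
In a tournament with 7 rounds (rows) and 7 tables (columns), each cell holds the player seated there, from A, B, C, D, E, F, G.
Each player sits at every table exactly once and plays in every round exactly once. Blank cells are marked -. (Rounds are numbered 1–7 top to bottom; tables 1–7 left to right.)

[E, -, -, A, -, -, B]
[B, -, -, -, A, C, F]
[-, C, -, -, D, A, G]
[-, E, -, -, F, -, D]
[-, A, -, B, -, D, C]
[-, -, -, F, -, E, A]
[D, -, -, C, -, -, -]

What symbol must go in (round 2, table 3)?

E

Round 3, table 1: round 3 has {A, C, D, G} and table 1 has {B, D, E}, leaving only F.
Round 3, table 4: round 3 has {A, C, D, F, G} and table 4 has {A, B, C, F}, leaving only E.
Round 3, table 3: round 3 has {A, C, D, E, F, G} and table 3 has {}, leaving only B.
Round 4, table 4: round 4 has {D, E, F} and table 4 has {A, B, C, E, F}, leaving only G.
Round 2, table 4: round 2 has {A, B, C, F} and table 4 has {A, B, C, E, F, G}, leaving only D.
Round 2, table 2: round 2 has {A, B, C, D, F} and table 2 has {A, C, E}, leaving only G.
Round 2 already has {A, B, C, D, F, G} and table 3 already has {B}, so round 2, table 3 must be E.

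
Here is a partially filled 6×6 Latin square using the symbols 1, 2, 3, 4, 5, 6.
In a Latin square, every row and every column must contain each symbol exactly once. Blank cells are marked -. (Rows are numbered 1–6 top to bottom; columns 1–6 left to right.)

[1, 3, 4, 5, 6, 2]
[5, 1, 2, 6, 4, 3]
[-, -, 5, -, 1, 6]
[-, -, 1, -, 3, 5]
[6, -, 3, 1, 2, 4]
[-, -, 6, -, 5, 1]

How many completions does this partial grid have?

4

Row 3, column 1: eliminating its row and column leaves {2, 3, 4}.
Row 3, column 2: eliminating its row and column leaves {2, 4}.
Row 3, column 4: eliminating its row and column leaves {2, 3, 4}.
Row 4, column 1: eliminating its row and column leaves {2, 4}.
Row 4, column 2: eliminating its row and column leaves {2, 4, 6}.
Row 4, column 4: eliminating its row and column leaves {2, 4}.
Row 5, column 2: eliminating its row and column leaves {5}.
Row 6, column 1: eliminating its row and column leaves {2, 3, 4}.
Row 6, column 2: eliminating its row and column leaves {2, 4}.
Row 6, column 4: eliminating its row and column leaves {2, 3, 4}.
Enumerating the assignments across these blanks that avoid any row or column repeat gives 4 completions.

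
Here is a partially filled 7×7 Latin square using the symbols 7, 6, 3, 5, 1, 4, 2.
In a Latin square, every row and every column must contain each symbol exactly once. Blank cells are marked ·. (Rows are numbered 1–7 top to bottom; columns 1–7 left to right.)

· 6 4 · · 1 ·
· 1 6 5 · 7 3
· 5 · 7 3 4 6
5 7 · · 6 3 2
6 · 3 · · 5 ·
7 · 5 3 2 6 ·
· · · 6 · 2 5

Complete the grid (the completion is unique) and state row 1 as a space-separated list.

Row 1, column 4: row 1 has {6, 1, 4} and column 4 has {7, 6, 3, 5}, leaving only 2.
Row 1, column 1: row 1 has {6, 1, 4, 2} and column 1 has {7, 6, 5}, leaving only 3.
Row 1, column 7: row 1 has {6, 3, 1, 4, 2} and column 7 has {6, 3, 5, 2}, leaving only 7.
Row 1, column 5: row 1 has {7, 6, 3, 1, 4, 2} and column 5 has {6, 3, 2}, leaving only 5.
So row 1 reads: 3 6 4 2 5 1 7.

3 6 4 2 5 1 7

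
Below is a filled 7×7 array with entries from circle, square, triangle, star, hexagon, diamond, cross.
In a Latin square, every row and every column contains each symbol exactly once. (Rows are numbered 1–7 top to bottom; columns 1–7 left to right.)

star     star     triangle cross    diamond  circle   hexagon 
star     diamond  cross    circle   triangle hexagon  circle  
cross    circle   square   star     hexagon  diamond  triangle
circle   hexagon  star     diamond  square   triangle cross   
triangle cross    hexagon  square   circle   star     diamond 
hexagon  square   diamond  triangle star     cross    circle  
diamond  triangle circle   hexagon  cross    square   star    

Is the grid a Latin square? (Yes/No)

Row 2 contains circle twice (at columns 4 and 7); row 1 is also not a permutation.

No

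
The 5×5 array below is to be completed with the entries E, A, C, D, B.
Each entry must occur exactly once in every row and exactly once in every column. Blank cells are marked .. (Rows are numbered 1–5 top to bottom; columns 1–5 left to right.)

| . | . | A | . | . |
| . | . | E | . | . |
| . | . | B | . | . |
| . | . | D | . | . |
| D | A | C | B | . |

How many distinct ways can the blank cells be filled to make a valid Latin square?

56

Row 1, column 1: eliminating its row and column leaves {E, C, B}.
Row 1, column 2: eliminating its row and column leaves {E, C, D, B}.
Row 1, column 4: eliminating its row and column leaves {E, C, D}.
Row 1, column 5: eliminating its row and column leaves {E, C, D, B}.
Row 2, column 1: eliminating its row and column leaves {A, C, B}.
Row 2, column 2: eliminating its row and column leaves {C, D, B}.
Row 2, column 4: eliminating its row and column leaves {A, C, D}.
Row 2, column 5: eliminating its row and column leaves {A, C, D, B}.
Row 3, column 1: eliminating its row and column leaves {E, A, C}.
Row 3, column 2: eliminating its row and column leaves {E, C, D}.
Row 3, column 4: eliminating its row and column leaves {E, A, C, D}.
Row 3, column 5: eliminating its row and column leaves {E, A, C, D}.
Row 4, column 1: eliminating its row and column leaves {E, A, C, B}.
Row 4, column 2: eliminating its row and column leaves {E, C, B}.
Row 4, column 4: eliminating its row and column leaves {E, A, C}.
Row 4, column 5: eliminating its row and column leaves {E, A, C, B}.
Row 5, column 5: eliminating its row and column leaves {E}.
Enumerating the assignments across these blanks that avoid any row or column repeat gives 56 completions.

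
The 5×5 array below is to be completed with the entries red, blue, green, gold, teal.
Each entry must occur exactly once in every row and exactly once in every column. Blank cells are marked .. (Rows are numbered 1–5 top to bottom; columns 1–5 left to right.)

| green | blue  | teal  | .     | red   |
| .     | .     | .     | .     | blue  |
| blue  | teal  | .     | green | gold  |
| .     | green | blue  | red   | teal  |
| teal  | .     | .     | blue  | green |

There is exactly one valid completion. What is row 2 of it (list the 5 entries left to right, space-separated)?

red gold green teal blue

Row 1, column 4: row 1 has {red, blue, green, teal} and column 4 has {red, blue, green}, leaving only gold.
Row 2, column 4: row 2 has {blue} and column 4 has {red, blue, green, gold}, leaving only teal.
Row 3, column 3: row 3 has {blue, green, gold, teal} and column 3 has {blue, teal}, leaving only red.
Row 4, column 1: row 4 has {red, blue, green, teal} and column 1 has {blue, green, teal}, leaving only gold.
Row 2, column 1: row 2 has {blue, teal} and column 1 has {blue, green, gold, teal}, leaving only red.
Row 2, column 2: row 2 has {red, blue, teal} and column 2 has {blue, green, teal}, leaving only gold.
Row 2, column 3: row 2 has {red, blue, gold, teal} and column 3 has {red, blue, teal}, leaving only green.
So row 2 reads: red gold green teal blue.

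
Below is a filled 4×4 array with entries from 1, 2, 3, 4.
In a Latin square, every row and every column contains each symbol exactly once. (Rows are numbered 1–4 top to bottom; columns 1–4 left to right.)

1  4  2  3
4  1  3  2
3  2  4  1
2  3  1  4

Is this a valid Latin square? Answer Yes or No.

Yes

Each row is a permutation of the 4 symbols, and so is each column.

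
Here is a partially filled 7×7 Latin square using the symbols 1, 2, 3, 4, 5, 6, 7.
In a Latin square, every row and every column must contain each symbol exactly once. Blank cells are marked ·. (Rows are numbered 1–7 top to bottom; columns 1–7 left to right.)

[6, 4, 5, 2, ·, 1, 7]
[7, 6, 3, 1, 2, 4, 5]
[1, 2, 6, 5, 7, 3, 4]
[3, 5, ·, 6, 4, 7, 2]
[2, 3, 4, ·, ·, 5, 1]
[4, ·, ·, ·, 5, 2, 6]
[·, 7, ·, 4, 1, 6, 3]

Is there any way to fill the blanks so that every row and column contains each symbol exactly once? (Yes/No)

No row or column among the givens repeats a symbol, and propagating forced cells runs into no contradiction.
One valid completion exists (for instance, 6 4 5 2 3 1 7 / 7 6 3 1 2 4 5 / 1 2 6 5 7 3 4 / 3 5 1 6 4 7 2 / 2 3 4 7 6 5 1 / 4 1 7 3 5 2 6 / 5 7 2 4 1 6 3).

Yes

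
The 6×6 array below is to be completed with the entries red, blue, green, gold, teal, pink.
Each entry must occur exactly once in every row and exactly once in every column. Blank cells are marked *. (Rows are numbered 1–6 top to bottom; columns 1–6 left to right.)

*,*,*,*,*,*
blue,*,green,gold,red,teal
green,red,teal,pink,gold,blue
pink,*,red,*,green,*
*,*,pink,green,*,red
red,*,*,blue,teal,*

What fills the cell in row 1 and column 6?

Row 2, column 2: row 2 has {red, blue, green, gold, teal} and column 2 has {red}, leaving only pink.
Row 4, column 4: row 4 has {red, green, pink} and column 4 has {blue, green, gold, pink}, leaving only teal.
Row 1, column 4: row 1 has {} and column 4 has {blue, green, gold, teal, pink}, leaving only red.
Row 4, column 6: row 4 has {red, green, teal, pink} and column 6 has {red, blue, teal}, leaving only gold.
Row 4, column 2: row 4 has {red, green, gold, teal, pink} and column 2 has {red, pink}, leaving only blue.
Row 5, column 5: row 5 has {red, green, pink} and column 5 has {red, green, gold, teal}, leaving only blue.
Row 1, column 5: row 1 has {red} and column 5 has {red, blue, green, gold, teal}, leaving only pink.
Row 1 already has {red, pink} and column 6 already has {red, blue, gold, teal}, so row 1, column 6 must be green.

green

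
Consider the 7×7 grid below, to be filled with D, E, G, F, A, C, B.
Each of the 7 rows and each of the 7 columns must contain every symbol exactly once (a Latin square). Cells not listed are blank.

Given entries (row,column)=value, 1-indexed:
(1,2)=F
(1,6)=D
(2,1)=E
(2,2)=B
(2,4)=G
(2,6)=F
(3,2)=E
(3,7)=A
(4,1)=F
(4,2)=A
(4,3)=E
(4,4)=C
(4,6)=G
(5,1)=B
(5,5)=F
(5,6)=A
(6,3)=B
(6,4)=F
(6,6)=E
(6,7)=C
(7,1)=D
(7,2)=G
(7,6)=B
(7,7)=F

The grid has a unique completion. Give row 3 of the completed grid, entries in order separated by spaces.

Row 3, column 6: row 3 has {E, A} and column 6 has {D, E, G, F, A, B}, leaving only C.
Row 3, column 1: row 3 has {E, A, C} and column 1 has {D, E, F, B}, leaving only G.
Row 2, column 7: row 2 has {E, G, F, B} and column 7 has {F, A, C}, leaving only D.
Row 4, column 7: row 4 has {E, G, F, A, C} and column 7 has {D, F, A, C}, leaving only B.
Row 4, column 5: row 4 has {E, G, F, A, C, B} and column 5 has {F}, leaving only D.
Row 3, column 5: row 3 has {E, G, A, C} and column 5 has {D, F}, leaving only B.
Row 3, column 4: row 3 has {E, G, A, C, B} and column 4 has {G, F, C}, leaving only D.
Row 3, column 3: row 3 has {D, E, G, A, C, B} and column 3 has {E, B}, leaving only F.
So row 3 reads: G E F D B C A.

G E F D B C A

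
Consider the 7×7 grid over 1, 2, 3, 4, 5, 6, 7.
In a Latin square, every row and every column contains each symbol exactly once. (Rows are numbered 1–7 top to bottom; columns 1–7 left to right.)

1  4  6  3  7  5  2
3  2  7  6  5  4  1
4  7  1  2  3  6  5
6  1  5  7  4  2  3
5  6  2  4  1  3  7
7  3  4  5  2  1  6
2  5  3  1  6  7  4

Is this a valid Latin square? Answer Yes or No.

Yes

Each row is a permutation of the 7 symbols, and so is each column.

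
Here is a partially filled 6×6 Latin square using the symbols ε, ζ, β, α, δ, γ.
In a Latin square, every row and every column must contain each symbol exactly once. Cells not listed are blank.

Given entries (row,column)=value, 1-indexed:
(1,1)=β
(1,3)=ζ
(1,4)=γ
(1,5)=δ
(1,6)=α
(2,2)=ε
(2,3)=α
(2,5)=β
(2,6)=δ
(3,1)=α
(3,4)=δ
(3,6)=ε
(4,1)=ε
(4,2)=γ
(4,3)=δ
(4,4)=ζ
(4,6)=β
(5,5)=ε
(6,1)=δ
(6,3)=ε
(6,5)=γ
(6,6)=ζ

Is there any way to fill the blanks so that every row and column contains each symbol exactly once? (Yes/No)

No

Row 1, column 2: row 1 together with column 2 already contain {ε, ζ, β, α, δ, γ} — every symbol — so nothing can go there. The grid has no valid completion.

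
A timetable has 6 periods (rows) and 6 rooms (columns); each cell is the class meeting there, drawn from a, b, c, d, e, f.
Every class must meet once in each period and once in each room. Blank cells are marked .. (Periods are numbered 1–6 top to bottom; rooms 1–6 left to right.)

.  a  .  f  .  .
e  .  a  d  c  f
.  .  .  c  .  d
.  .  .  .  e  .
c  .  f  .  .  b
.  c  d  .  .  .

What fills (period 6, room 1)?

Period 2, room 2: period 2 has {a, c, d, e, f} and room 2 has {a, c}, leaving only b.
Period 6, room 1 is narrowed to {a, b, f}.
If it were a, then period 6, room 4 would be left with no valid symbol.
If it were b, propagating the remaining blanks reaches a contradiction.
So period 6, room 1 must be f.

f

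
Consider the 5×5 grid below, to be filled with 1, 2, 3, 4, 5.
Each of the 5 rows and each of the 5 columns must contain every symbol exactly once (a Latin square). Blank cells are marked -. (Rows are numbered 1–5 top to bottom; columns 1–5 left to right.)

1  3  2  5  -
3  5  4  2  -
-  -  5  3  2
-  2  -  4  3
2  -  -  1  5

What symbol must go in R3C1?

4

Row 3 already has {2, 3, 5} and column 1 already has {1, 2, 3}, so row 3, column 1 must be 4.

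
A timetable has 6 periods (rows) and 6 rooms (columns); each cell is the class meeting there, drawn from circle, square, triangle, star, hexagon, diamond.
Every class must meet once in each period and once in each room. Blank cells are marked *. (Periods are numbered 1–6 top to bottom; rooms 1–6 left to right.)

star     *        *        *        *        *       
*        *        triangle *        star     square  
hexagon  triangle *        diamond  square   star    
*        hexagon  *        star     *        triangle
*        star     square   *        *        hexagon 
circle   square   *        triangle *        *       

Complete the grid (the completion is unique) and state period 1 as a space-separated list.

star diamond hexagon square triangle circle

Period 2, room 1: period 2 has {square, triangle, star} and room 1 has {circle, star, hexagon}, leaving only diamond.
Period 2, room 2: period 2 has {square, triangle, star, diamond} and room 2 has {square, triangle, star, hexagon}, leaving only circle.
Period 1, room 2: period 1 has {star} and room 2 has {circle, square, triangle, star, hexagon}, leaving only diamond.
Period 1, room 6: period 1 has {star, diamond} and room 6 has {square, triangle, star, hexagon}, leaving only circle.
Period 1, room 3: period 1 has {circle, star, diamond} and room 3 has {square, triangle}, leaving only hexagon.
Period 1, room 4: period 1 has {circle, star, hexagon, diamond} and room 4 has {triangle, star, diamond}, leaving only square.
Period 1, room 5: period 1 has {circle, square, star, hexagon, diamond} and room 5 has {square, star}, leaving only triangle.
So period 1 reads: star diamond hexagon square triangle circle.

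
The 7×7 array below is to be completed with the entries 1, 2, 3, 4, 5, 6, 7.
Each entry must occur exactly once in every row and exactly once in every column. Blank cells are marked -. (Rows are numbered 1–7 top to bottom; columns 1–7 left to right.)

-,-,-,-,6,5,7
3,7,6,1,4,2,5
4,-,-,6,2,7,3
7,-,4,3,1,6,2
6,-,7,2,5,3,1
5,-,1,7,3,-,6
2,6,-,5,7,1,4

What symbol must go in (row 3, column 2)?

1

Row 1, column 1: row 1 has {5, 6, 7} and column 1 has {2, 3, 4, 5, 6, 7}, leaving only 1.
Row 1, column 4: row 1 has {1, 5, 6, 7} and column 4 has {1, 2, 3, 5, 6, 7}, leaving only 4.
Row 3, column 3: row 3 has {2, 3, 4, 6, 7} and column 3 has {1, 4, 6, 7}, leaving only 5.
Row 3 already has {2, 3, 4, 5, 6, 7} and column 2 already has {6, 7}, so row 3, column 2 must be 1.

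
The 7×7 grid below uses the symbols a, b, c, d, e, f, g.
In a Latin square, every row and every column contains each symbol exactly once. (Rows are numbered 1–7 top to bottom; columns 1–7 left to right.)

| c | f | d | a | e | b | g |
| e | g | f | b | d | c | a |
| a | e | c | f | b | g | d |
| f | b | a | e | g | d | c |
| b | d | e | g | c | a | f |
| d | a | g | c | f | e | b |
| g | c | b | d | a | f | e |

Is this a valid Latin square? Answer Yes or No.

Yes

Each row is a permutation of the 7 symbols, and so is each column.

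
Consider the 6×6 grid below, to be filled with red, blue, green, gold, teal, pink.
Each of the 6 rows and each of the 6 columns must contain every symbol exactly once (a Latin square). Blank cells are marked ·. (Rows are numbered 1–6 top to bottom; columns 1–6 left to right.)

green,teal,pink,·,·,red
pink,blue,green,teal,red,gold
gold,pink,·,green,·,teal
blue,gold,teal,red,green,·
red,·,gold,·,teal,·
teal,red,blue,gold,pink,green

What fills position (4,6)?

pink

Row 4 already has {red, blue, green, gold, teal} and column 6 already has {red, green, gold, teal}, so row 4, column 6 must be pink.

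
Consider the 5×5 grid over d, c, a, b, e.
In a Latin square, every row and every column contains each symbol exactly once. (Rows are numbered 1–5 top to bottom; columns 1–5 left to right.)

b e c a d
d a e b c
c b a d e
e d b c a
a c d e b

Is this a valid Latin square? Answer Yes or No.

Each row is a permutation of the 5 symbols, and so is each column.

Yes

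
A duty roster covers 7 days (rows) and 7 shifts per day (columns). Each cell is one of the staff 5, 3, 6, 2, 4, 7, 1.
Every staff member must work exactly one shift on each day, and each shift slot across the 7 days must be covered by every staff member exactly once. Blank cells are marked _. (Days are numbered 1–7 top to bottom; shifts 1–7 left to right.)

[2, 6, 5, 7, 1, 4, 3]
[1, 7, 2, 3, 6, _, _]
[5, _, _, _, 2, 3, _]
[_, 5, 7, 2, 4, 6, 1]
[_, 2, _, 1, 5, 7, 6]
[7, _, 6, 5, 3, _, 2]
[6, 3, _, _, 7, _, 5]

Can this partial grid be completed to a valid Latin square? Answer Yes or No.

No day or shift among the givens repeats a symbol, and propagating forced cells runs into no contradiction.
One valid completion exists (for instance, 2 6 5 7 1 4 3 / 1 7 2 3 6 5 4 / 5 1 4 6 2 3 7 / 3 5 7 2 4 6 1 / 4 2 3 1 5 7 6 / 7 4 6 5 3 1 2 / 6 3 1 4 7 2 5).

Yes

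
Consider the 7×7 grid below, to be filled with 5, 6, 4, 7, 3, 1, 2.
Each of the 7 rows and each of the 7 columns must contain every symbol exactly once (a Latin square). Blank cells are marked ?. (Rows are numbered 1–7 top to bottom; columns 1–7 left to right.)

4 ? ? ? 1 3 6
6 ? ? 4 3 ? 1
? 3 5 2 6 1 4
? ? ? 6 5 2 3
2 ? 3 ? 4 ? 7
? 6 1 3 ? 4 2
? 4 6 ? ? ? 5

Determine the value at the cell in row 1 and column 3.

Row 3, column 1: row 3 has {5, 6, 4, 3, 1, 2} and column 1 has {6, 4, 2}, leaving only 7.
Row 4, column 1: row 4 has {5, 6, 3, 2} and column 1 has {6, 4, 7, 2}, leaving only 1.
Row 4, column 2: row 4 has {5, 6, 3, 1, 2} and column 2 has {6, 4, 3}, leaving only 7.
Row 4, column 3: row 4 has {5, 6, 7, 3, 1, 2} and column 3 has {5, 6, 3, 1}, leaving only 4.
Row 6, column 1: row 6 has {6, 4, 3, 1, 2} and column 1 has {6, 4, 7, 1, 2}, leaving only 5.
Row 6, column 5: row 6 has {5, 6, 4, 3, 1, 2} and column 5 has {5, 6, 4, 3, 1}, leaving only 7.
Row 7, column 1: row 7 has {5, 6, 4} and column 1 has {5, 6, 4, 7, 1, 2}, leaving only 3.
Row 7, column 5: row 7 has {5, 6, 4, 3} and column 5 has {5, 6, 4, 7, 3, 1}, leaving only 2.
Row 7, column 6: row 7 has {5, 6, 4, 3, 2} and column 6 has {4, 3, 1, 2}, leaving only 7.
Row 2, column 6: row 2 has {6, 4, 3, 1} and column 6 has {4, 7, 3, 1, 2}, leaving only 5.
Row 2, column 2: row 2 has {5, 6, 4, 3, 1} and column 2 has {6, 4, 7, 3}, leaving only 2.
Row 1, column 2: row 1 has {6, 4, 3, 1} and column 2 has {6, 4, 7, 3, 2}, leaving only 5.
Row 1, column 4: row 1 has {5, 6, 4, 3, 1} and column 4 has {6, 4, 3, 2}, leaving only 7.
Row 1 already has {5, 6, 4, 7, 3, 1} and column 3 already has {5, 6, 4, 3, 1}, so row 1, column 3 must be 2.

2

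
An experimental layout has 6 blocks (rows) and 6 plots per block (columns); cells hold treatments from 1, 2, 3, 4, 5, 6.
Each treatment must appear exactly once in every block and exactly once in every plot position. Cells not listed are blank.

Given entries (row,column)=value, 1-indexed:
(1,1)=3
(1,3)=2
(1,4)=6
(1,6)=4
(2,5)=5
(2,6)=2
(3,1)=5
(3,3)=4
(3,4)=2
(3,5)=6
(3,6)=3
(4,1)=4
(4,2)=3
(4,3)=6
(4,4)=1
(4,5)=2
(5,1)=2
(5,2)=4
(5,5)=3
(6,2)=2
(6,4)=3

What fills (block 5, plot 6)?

Block 1, plot 5: block 1 has {2, 3, 4, 6} and plot 5 has {2, 3, 5, 6}, leaving only 1.
Block 1, plot 2: block 1 has {1, 2, 3, 4, 6} and plot 2 has {2, 3, 4}, leaving only 5.
Block 2, plot 4: block 2 has {2, 5} and plot 4 has {1, 2, 3, 6}, leaving only 4.
Block 3, plot 2: block 3 has {2, 3, 4, 5, 6} and plot 2 has {2, 3, 4, 5}, leaving only 1.
Block 2, plot 2: block 2 has {2, 4, 5} and plot 2 has {1, 2, 3, 4, 5}, leaving only 6.
Block 2, plot 1: block 2 has {2, 4, 5, 6} and plot 1 has {2, 3, 4, 5}, leaving only 1.
Block 2, plot 3: block 2 has {1, 2, 4, 5, 6} and plot 3 has {2, 4, 6}, leaving only 3.
Block 4, plot 6: block 4 has {1, 2, 3, 4, 6} and plot 6 has {2, 3, 4}, leaving only 5.
Block 5, plot 4: block 5 has {2, 3, 4} and plot 4 has {1, 2, 3, 4, 6}, leaving only 5.
Block 5, plot 3: block 5 has {2, 3, 4, 5} and plot 3 has {2, 3, 4, 6}, leaving only 1.
Block 5 already has {1, 2, 3, 4, 5} and plot 6 already has {2, 3, 4, 5}, so block 5, plot 6 must be 6.

6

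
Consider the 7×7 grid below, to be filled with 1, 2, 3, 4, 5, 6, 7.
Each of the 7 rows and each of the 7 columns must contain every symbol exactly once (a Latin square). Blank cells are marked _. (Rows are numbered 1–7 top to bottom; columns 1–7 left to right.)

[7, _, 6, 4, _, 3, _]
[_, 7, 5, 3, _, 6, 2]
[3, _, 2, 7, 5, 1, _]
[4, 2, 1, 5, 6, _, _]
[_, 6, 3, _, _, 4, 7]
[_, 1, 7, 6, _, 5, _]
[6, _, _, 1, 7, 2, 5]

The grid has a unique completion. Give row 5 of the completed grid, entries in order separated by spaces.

Row 5, column 4: row 5 has {3, 4, 6, 7} and column 4 has {1, 3, 4, 5, 6, 7}, leaving only 2.
Row 5, column 5: row 5 has {2, 3, 4, 6, 7} and column 5 has {5, 6, 7}, leaving only 1.
Row 5, column 1: row 5 has {1, 2, 3, 4, 6, 7} and column 1 has {3, 4, 6, 7}, leaving only 5.
So row 5 reads: 5 6 3 2 1 4 7.

5 6 3 2 1 4 7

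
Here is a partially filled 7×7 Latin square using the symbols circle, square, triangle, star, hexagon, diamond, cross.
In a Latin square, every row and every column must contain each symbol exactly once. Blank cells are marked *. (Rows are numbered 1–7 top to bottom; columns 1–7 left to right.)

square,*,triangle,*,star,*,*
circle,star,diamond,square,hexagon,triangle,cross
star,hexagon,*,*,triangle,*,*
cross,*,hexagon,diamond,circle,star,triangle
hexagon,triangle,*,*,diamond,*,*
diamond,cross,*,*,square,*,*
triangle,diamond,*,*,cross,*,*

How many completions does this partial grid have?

Row 1, column 2: eliminating its row and column leaves {circle}.
Row 1, column 4: eliminating its row and column leaves {circle, hexagon, cross}.
Row 1, column 6: eliminating its row and column leaves {circle, hexagon, diamond, cross}.
Row 1, column 7: eliminating its row and column leaves {circle, hexagon, diamond}.
Row 3, column 3: eliminating its row and column leaves {circle, square, cross}.
Row 3, column 4: eliminating its row and column leaves {circle, cross}.
Row 3, column 6: eliminating its row and column leaves {circle, square, diamond, cross}.
Row 3, column 7: eliminating its row and column leaves {circle, square, diamond}.
Row 4, column 2: eliminating its row and column leaves {square}.
Row 5, column 3: eliminating its row and column leaves {circle, square, star, cross}.
Row 5, column 4: eliminating its row and column leaves {circle, star, cross}.
Row 5, column 6: eliminating its row and column leaves {circle, square, cross}.
Row 5, column 7: eliminating its row and column leaves {circle, square, star}.
Row 6, column 3: eliminating its row and column leaves {circle, star}.
Row 6, column 4: eliminating its row and column leaves {circle, triangle, star, hexagon}.
Row 6, column 6: eliminating its row and column leaves {circle, hexagon}.
Row 6, column 7: eliminating its row and column leaves {circle, star, hexagon}.
Row 7, column 3: eliminating its row and column leaves {circle, square, star}.
Row 7, column 4: eliminating its row and column leaves {circle, star, hexagon}.
Row 7, column 6: eliminating its row and column leaves {circle, square, hexagon}.
Row 7, column 7: eliminating its row and column leaves {circle, square, star, hexagon}.
Enumerating the assignments across these blanks that avoid any row or column repeat gives 15 completions.

15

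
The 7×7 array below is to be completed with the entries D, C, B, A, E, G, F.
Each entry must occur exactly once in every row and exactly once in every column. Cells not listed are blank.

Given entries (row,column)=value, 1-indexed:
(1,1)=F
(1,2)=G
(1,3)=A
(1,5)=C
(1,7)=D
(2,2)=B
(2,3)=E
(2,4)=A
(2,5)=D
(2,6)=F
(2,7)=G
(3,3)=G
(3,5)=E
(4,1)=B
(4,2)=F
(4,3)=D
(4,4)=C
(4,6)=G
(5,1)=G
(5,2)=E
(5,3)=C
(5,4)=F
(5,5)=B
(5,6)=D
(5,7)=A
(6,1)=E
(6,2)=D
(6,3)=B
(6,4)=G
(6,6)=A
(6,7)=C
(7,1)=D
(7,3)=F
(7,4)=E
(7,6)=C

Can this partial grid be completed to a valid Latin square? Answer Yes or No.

No row or column among the givens repeats a symbol, and propagating forced cells runs into no contradiction.
One valid completion exists (for instance, F G A B C E D / C B E A D F G / A C G D E B F / B F D C A G E / G E C F B D A / E D B G F A C / D A F E G C B).

Yes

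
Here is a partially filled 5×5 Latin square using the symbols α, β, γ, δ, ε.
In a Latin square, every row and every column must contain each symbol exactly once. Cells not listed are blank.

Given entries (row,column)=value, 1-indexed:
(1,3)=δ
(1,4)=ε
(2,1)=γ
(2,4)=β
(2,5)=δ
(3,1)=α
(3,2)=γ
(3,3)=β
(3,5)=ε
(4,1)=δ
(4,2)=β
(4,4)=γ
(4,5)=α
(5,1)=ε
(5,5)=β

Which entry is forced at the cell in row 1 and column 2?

Row 1 already has {δ, ε} and column 2 already has {β, γ}, so row 1, column 2 must be α.

α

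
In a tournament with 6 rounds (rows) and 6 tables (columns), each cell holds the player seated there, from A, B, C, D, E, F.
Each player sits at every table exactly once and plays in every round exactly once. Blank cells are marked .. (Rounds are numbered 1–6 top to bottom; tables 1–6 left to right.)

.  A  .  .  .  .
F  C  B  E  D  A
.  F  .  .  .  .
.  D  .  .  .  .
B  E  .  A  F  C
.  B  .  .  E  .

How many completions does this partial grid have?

48

Round 1, table 1: eliminating its round and table leaves {C, D, E}.
Round 1, table 3: eliminating its round and table leaves {C, D, E, F}.
Round 1, table 4: eliminating its round and table leaves {B, C, D, F}.
Round 1, table 5: eliminating its round and table leaves {B, C}.
Round 1, table 6: eliminating its round and table leaves {B, D, E, F}.
Round 3, table 1: eliminating its round and table leaves {A, C, D, E}.
Round 3, table 3: eliminating its round and table leaves {A, C, D, E}.
Round 3, table 4: eliminating its round and table leaves {B, C, D}.
Round 3, table 5: eliminating its round and table leaves {A, B, C}.
Round 3, table 6: eliminating its round and table leaves {B, D, E}.
Round 4, table 1: eliminating its round and table leaves {A, C, E}.
Round 4, table 3: eliminating its round and table leaves {A, C, E, F}.
Round 4, table 4: eliminating its round and table leaves {B, C, F}.
Round 4, table 5: eliminating its round and table leaves {A, B, C}.
Round 4, table 6: eliminating its round and table leaves {B, E, F}.
Round 5, table 3: eliminating its round and table leaves {D}.
Round 6, table 1: eliminating its round and table leaves {A, C, D}.
Round 6, table 3: eliminating its round and table leaves {A, C, D, F}.
Round 6, table 4: eliminating its round and table leaves {C, D, F}.
Round 6, table 6: eliminating its round and table leaves {D, F}.
Enumerating the assignments across these blanks that avoid any round or table repeat gives 48 completions.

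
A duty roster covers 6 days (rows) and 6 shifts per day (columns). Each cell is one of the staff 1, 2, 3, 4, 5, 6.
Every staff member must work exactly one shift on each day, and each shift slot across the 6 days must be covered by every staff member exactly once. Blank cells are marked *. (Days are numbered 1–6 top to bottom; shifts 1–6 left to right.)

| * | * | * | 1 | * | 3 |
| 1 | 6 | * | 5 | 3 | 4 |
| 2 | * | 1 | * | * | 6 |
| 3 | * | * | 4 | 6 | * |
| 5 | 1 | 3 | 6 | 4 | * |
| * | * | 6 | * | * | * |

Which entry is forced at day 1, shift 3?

Day 2, shift 3: day 2 has {1, 3, 4, 5, 6} and shift 3 has {1, 3, 6}, leaving only 2.
Day 3, shift 4: day 3 has {1, 2, 6} and shift 4 has {1, 4, 5, 6}, leaving only 3.
Day 3, shift 5: day 3 has {1, 2, 3, 6} and shift 5 has {3, 4, 6}, leaving only 5.
Day 1, shift 5: day 1 has {1, 3} and shift 5 has {3, 4, 5, 6}, leaving only 2.
Day 3, shift 2: day 3 has {1, 2, 3, 5, 6} and shift 2 has {1, 6}, leaving only 4.
Day 1, shift 2: day 1 has {1, 2, 3} and shift 2 has {1, 4, 6}, leaving only 5.
Day 1 already has {1, 2, 3, 5} and shift 3 already has {1, 2, 3, 6}, so day 1, shift 3 must be 4.

4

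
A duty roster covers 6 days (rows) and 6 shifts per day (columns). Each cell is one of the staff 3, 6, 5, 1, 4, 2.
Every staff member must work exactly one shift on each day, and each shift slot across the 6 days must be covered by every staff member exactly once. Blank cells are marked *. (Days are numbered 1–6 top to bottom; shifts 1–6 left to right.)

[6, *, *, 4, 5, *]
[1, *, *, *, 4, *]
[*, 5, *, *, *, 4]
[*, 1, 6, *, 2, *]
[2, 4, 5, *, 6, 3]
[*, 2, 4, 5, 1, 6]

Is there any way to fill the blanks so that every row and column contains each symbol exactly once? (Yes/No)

No

Day 1, shift 2: day 1 has {6, 5, 4} and shift 2 has {5, 1, 4, 2}, so it must be 3.
Day 2, shift 2: day 2 has {1, 4} and shift 2 has {3, 5, 1, 4, 2}, so it must be 6.
Day 3, shift 1: day 3 has {5, 4} and shift 1 has {6, 1, 2}, so it must be 3.
Now day 3, shift 5: day 3 together with shift 5 already contain {3, 6, 5, 1, 4, 2} — every symbol — so nothing can go there. The grid has no valid completion.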